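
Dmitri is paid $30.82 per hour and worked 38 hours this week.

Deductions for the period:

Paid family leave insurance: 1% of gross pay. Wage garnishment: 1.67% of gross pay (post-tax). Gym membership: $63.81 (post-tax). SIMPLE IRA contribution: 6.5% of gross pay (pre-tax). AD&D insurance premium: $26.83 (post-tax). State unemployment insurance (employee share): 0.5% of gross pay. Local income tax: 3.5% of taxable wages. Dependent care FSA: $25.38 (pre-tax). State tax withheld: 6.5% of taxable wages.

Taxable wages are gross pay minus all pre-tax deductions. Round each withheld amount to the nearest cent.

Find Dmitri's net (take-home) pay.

$834.91

Gross pay: 38 × $30.82 = $1,171.16
Dependent care FSA: $25.38
SIMPLE IRA contribution: $1,171.16 × 0.065 = $76.13
Pre-tax total = $25.38 + $76.13 = $101.51
Taxable wages = $1,171.16 − $101.51 = $1,069.65
Local income tax: $1,069.65 × 0.035 = $37.44
State tax withheld: $1,069.65 × 0.065 = $69.53
State unemployment insurance (employee share): $1,171.16 × 0.005 = $5.86
Paid family leave insurance: $1,171.16 × 0.01 = $11.71
Gym membership: $63.81
AD&D insurance premium: $26.83
Wage garnishment: $1,171.16 × 0.0167 = $19.56
Total deductions = $25.38 + $76.13 + $37.44 + $69.53 + $5.86 + $11.71 + $63.81 + $26.83 + $19.56 = $336.25
Net pay = $1,171.16 − $336.25 = $834.91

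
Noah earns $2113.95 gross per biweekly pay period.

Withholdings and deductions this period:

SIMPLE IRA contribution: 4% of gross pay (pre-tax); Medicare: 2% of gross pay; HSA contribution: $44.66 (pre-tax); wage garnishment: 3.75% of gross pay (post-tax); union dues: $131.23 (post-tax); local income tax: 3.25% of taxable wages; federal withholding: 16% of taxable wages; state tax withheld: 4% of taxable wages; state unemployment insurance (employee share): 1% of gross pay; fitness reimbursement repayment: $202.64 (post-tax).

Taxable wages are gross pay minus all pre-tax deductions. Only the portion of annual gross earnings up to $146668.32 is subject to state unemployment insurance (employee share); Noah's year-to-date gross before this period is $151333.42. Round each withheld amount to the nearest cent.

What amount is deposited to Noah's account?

HSA contribution: $44.66
SIMPLE IRA contribution: $2113.95 × 0.04 = $84.56
Pre-tax total = $44.66 + $84.56 = $129.22
Taxable wages = $2113.95 − $129.22 = $1984.73
State tax withheld: $1984.73 × 0.04 = $79.39
Federal withholding: $1984.73 × 0.16 = $317.56
Local income tax: $1984.73 × 0.0325 = $64.50
State unemployment insurance (employee share): annual cap $146668.32 already reached (YTD $151333.42), so $0.00
Medicare: $2113.95 × 0.02 = $42.28
Union dues: $131.23
Fitness reimbursement repayment: $202.64
Wage garnishment: $2113.95 × 0.0375 = $79.27
Total deductions = $44.66 + $84.56 + $79.39 + $317.56 + $64.50 + $0.00 + $42.28 + $131.23 + $202.64 + $79.27 = $1046.09
Net pay = $2113.95 − $1046.09 = $1067.86

$1067.86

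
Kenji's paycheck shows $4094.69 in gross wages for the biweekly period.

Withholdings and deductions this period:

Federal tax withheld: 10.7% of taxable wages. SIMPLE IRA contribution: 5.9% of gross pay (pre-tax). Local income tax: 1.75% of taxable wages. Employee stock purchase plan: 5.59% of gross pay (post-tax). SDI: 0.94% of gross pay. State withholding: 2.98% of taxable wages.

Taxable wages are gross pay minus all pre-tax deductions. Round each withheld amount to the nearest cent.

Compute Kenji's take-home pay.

$2991.19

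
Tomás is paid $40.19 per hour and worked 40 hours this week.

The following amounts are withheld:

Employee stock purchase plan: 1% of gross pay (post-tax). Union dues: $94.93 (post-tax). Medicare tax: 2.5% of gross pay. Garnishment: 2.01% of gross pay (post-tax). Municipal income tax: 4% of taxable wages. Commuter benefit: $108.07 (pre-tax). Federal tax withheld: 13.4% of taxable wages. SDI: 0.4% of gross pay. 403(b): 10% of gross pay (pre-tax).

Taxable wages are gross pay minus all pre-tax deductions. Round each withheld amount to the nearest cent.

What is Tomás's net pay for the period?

Gross pay: 40 × $40.19 = $1607.60
Commuter benefit: $108.07
403(b): $1607.60 × 0.1 = $160.76
Pre-tax total = $108.07 + $160.76 = $268.83
Taxable wages = $1607.60 − $268.83 = $1338.77
Federal tax withheld: $1338.77 × 0.134 = $179.40
Municipal income tax: $1338.77 × 0.04 = $53.55
Medicare tax: $1607.60 × 0.025 = $40.19
SDI: $1607.60 × 0.004 = $6.43
Union dues: $94.93
Garnishment: $1607.60 × 0.0201 = $32.31
Employee stock purchase plan: $1607.60 × 0.01 = $16.08
Total deductions = $108.07 + $160.76 + $179.40 + $53.55 + $40.19 + $6.43 + $94.93 + $32.31 + $16.08 = $691.72
Net pay = $1607.60 − $691.72 = $915.88

$915.88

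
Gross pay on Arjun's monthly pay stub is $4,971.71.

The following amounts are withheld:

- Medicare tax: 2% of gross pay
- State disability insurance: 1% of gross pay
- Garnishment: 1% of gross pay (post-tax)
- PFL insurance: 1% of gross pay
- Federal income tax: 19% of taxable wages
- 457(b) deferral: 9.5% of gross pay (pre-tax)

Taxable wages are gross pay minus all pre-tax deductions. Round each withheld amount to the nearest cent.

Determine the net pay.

$3,395.92

457(b) deferral: $4,971.71 × 0.095 = $472.31
Taxable wages = $4,971.71 − $472.31 = $4,499.40
Federal income tax: $4,499.40 × 0.19 = $854.89
State disability insurance: $4,971.71 × 0.01 = $49.72
PFL insurance: $4,971.71 × 0.01 = $49.72
Medicare tax: $4,971.71 × 0.02 = $99.43
Garnishment: $4,971.71 × 0.01 = $49.72
Total deductions = $472.31 + $854.89 + $49.72 + $49.72 + $99.43 + $49.72 = $1,575.79
Net pay = $4,971.71 − $1,575.79 = $3,395.92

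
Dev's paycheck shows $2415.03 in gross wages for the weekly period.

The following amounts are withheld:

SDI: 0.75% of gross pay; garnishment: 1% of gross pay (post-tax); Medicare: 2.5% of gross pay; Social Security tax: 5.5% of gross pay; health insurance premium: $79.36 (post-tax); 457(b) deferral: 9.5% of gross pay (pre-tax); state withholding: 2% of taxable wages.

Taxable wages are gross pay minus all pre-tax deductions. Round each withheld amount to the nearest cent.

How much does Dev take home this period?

457(b) deferral: $2415.03 × 0.095 = $229.43
Taxable wages = $2415.03 − $229.43 = $2185.60
State withholding: $2185.60 × 0.02 = $43.71
SDI: $2415.03 × 0.0075 = $18.11
Medicare: $2415.03 × 0.025 = $60.38
Social Security tax: $2415.03 × 0.055 = $132.83
Health insurance premium: $79.36
Garnishment: $2415.03 × 0.01 = $24.15
Total deductions = $229.43 + $43.71 + $18.11 + $60.38 + $132.83 + $79.36 + $24.15 = $587.97
Net pay = $2415.03 − $587.97 = $1827.06

$1827.06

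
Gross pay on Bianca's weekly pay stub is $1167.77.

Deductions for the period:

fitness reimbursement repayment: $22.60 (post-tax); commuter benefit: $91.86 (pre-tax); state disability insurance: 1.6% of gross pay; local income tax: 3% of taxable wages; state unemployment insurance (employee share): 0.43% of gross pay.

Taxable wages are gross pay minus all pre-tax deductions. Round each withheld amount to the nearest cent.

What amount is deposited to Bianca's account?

Commuter benefit: $91.86
Taxable wages = $1167.77 − $91.86 = $1075.91
Local income tax: $1075.91 × 0.03 = $32.28
State disability insurance: $1167.77 × 0.016 = $18.68
State unemployment insurance (employee share): $1167.77 × 0.0043 = $5.02
Fitness reimbursement repayment: $22.60
Total deductions = $91.86 + $32.28 + $18.68 + $5.02 + $22.60 = $170.44
Net pay = $1167.77 − $170.44 = $997.33

$997.33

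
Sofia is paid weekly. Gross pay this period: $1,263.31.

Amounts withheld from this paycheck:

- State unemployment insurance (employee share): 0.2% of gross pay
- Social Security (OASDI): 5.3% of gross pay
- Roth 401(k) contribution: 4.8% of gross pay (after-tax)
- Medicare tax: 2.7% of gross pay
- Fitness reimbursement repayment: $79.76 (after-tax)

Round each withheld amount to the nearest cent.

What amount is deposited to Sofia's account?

Social Security (OASDI): $1,263.31 × 0.053 = $66.96
Medicare tax: $1,263.31 × 0.027 = $34.11
State unemployment insurance (employee share): $1,263.31 × 0.002 = $2.53
Roth 401(k) contribution: $1,263.31 × 0.048 = $60.64
Fitness reimbursement repayment: $79.76
Total deductions = $66.96 + $34.11 + $2.53 + $60.64 + $79.76 = $244.00
Net pay = $1,263.31 − $244.00 = $1,019.31

$1,019.31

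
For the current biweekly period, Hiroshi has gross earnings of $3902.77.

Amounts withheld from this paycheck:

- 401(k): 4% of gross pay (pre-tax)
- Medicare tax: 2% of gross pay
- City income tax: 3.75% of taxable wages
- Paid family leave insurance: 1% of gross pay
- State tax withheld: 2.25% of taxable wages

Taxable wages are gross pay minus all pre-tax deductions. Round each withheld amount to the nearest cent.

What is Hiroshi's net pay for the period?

$3404.77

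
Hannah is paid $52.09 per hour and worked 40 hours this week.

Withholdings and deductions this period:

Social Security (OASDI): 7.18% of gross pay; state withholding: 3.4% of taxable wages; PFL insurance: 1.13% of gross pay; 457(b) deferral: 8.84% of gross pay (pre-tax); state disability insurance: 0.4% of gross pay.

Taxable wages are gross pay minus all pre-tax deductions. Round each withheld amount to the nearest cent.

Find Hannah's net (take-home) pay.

Gross pay: 40 × $52.09 = $2,083.60
457(b) deferral: $2,083.60 × 0.0884 = $184.19
Taxable wages = $2,083.60 − $184.19 = $1,899.41
State withholding: $1,899.41 × 0.034 = $64.58
Social Security (OASDI): $2,083.60 × 0.0718 = $149.60
State disability insurance: $2,083.60 × 0.004 = $8.33
PFL insurance: $2,083.60 × 0.0113 = $23.54
Total deductions = $184.19 + $64.58 + $149.60 + $8.33 + $23.54 = $430.24
Net pay = $2,083.60 − $430.24 = $1,653.36

$1,653.36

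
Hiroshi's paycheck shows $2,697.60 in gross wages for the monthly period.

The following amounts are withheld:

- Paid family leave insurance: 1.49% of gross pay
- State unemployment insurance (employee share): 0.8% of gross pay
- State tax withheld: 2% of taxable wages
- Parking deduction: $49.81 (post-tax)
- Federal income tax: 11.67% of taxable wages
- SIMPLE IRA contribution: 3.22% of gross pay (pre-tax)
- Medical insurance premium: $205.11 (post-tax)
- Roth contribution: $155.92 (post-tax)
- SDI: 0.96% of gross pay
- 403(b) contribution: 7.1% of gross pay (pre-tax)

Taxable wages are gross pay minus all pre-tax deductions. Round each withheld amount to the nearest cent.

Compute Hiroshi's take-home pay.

$1,590.00

SIMPLE IRA contribution: $2,697.60 × 0.0322 = $86.86
403(b) contribution: $2,697.60 × 0.071 = $191.53
Pre-tax total = $86.86 + $191.53 = $278.39
Taxable wages = $2,697.60 − $278.39 = $2,419.21
Federal income tax: $2,419.21 × 0.1167 = $282.32
State tax withheld: $2,419.21 × 0.02 = $48.38
Paid family leave insurance: $2,697.60 × 0.0149 = $40.19
State unemployment insurance (employee share): $2,697.60 × 0.008 = $21.58
SDI: $2,697.60 × 0.0096 = $25.90
Roth contribution: $155.92
Medical insurance premium: $205.11
Parking deduction: $49.81
Total deductions = $86.86 + $191.53 + $282.32 + $48.38 + $40.19 + $21.58 + $25.90 + $155.92 + $205.11 + $49.81 = $1,107.60
Net pay = $2,697.60 − $1,107.60 = $1,590.00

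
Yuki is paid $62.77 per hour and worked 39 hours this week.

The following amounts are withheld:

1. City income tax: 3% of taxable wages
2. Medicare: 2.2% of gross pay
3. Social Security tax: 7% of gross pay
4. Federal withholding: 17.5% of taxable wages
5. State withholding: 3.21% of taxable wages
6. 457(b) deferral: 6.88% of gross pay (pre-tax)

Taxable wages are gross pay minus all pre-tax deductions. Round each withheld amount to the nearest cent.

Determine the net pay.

Gross pay: 39 × $62.77 = $2,448.03
457(b) deferral: $2,448.03 × 0.0688 = $168.42
Taxable wages = $2,448.03 − $168.42 = $2,279.61
City income tax: $2,279.61 × 0.03 = $68.39
Federal withholding: $2,279.61 × 0.175 = $398.93
State withholding: $2,279.61 × 0.0321 = $73.18
Medicare: $2,448.03 × 0.022 = $53.86
Social Security tax: $2,448.03 × 0.07 = $171.36
Total deductions = $168.42 + $68.39 + $398.93 + $73.18 + $53.86 + $171.36 = $934.14
Net pay = $2,448.03 − $934.14 = $1,513.89

$1,513.89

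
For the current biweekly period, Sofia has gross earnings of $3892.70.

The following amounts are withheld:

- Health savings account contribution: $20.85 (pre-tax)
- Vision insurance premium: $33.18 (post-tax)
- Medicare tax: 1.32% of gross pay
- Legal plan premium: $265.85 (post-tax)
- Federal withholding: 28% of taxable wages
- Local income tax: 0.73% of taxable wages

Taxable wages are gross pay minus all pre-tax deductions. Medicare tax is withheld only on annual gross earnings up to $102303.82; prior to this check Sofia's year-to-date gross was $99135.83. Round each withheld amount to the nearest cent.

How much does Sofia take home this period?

Health savings account contribution: $20.85
Taxable wages = $3892.70 − $20.85 = $3871.85
Federal withholding: $3871.85 × 0.28 = $1084.12
Local income tax: $3871.85 × 0.0073 = $28.26
Medicare tax: only $102303.82 − $99135.83 = $3167.99 of this check is subject → $3167.99 × 0.0132 = $41.82
Legal plan premium: $265.85
Vision insurance premium: $33.18
Total deductions = $20.85 + $1084.12 + $28.26 + $41.82 + $265.85 + $33.18 = $1474.08
Net pay = $3892.70 − $1474.08 = $2418.62

$2418.62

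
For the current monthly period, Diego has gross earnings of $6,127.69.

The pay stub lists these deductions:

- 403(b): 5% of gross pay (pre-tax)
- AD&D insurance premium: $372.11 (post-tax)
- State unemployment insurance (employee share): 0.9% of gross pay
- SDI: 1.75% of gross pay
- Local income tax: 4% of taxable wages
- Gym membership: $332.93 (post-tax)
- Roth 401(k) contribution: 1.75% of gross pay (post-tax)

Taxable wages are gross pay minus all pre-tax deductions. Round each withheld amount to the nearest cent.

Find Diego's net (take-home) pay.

$4,613.81

403(b): $6,127.69 × 0.05 = $306.38
Taxable wages = $6,127.69 − $306.38 = $5,821.31
Local income tax: $5,821.31 × 0.04 = $232.85
SDI: $6,127.69 × 0.0175 = $107.23
State unemployment insurance (employee share): $6,127.69 × 0.009 = $55.15
AD&D insurance premium: $372.11
Gym membership: $332.93
Roth 401(k) contribution: $6,127.69 × 0.0175 = $107.23
Total deductions = $306.38 + $232.85 + $107.23 + $55.15 + $372.11 + $332.93 + $107.23 = $1,513.88
Net pay = $6,127.69 − $1,513.88 = $4,613.81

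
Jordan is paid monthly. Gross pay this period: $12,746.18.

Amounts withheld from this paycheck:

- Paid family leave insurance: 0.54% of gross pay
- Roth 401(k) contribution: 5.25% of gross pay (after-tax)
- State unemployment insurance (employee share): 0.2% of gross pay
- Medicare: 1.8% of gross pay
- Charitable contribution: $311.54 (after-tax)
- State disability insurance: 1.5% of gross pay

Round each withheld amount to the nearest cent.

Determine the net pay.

$11,250.53

Paid family leave insurance: $12,746.18 × 0.0054 = $68.83
State disability insurance: $12,746.18 × 0.015 = $191.19
Medicare: $12,746.18 × 0.018 = $229.43
State unemployment insurance (employee share): $12,746.18 × 0.002 = $25.49
Roth 401(k) contribution: $12,746.18 × 0.0525 = $669.17
Charitable contribution: $311.54
Total deductions = $68.83 + $191.19 + $229.43 + $25.49 + $669.17 + $311.54 = $1,495.65
Net pay = $12,746.18 − $1,495.65 = $11,250.53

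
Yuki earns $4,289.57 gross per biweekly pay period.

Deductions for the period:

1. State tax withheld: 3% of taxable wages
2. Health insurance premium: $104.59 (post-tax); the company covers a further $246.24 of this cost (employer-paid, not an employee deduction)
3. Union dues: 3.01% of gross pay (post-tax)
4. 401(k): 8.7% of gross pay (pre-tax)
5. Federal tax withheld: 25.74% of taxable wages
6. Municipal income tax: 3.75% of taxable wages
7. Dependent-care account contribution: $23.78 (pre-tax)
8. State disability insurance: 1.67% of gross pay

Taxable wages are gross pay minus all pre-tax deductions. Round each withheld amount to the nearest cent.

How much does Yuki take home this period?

401(k): $4,289.57 × 0.087 = $373.19
Dependent-care account contribution: $23.78
Pre-tax total = $373.19 + $23.78 = $396.97
Taxable wages = $4,289.57 − $396.97 = $3,892.60
State tax withheld: $3,892.60 × 0.03 = $116.78
Municipal income tax: $3,892.60 × 0.0375 = $145.97
Federal tax withheld: $3,892.60 × 0.2574 = $1,001.96
State disability insurance: $4,289.57 × 0.0167 = $71.64
Health insurance premium: $104.59
Union dues: $4,289.57 × 0.0301 = $129.12
(Employer's $246.24 toward health insurance premium is not withheld from the employee.)
Total deductions = $373.19 + $23.78 + $116.78 + $145.97 + $1,001.96 + $71.64 + $104.59 + $129.12 = $1,967.03
Net pay = $4,289.57 − $1,967.03 = $2,322.54

$2,322.54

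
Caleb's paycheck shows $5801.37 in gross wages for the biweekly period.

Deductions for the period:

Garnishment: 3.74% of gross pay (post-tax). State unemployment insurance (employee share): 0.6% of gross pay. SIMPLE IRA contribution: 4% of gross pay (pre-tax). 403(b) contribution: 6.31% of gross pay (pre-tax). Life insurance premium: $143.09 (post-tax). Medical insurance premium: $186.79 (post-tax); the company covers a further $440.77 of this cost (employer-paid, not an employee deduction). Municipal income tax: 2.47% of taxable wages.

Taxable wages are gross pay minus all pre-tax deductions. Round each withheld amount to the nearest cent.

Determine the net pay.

$4493.07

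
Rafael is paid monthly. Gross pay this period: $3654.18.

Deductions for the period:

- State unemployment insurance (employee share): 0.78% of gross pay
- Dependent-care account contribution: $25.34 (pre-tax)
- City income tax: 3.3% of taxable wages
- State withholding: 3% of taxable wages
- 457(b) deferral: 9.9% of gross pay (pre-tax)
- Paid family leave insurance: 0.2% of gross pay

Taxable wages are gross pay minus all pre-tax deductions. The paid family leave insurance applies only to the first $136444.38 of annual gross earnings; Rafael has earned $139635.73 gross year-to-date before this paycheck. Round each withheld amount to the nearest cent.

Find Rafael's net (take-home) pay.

$3032.76

Dependent-care account contribution: $25.34
457(b) deferral: $3654.18 × 0.099 = $361.76
Pre-tax total = $25.34 + $361.76 = $387.10
Taxable wages = $3654.18 − $387.10 = $3267.08
State withholding: $3267.08 × 0.03 = $98.01
City income tax: $3267.08 × 0.033 = $107.81
State unemployment insurance (employee share): $3654.18 × 0.0078 = $28.50
Paid family leave insurance: annual cap $136444.38 already reached (YTD $139635.73), so $0.00
Total deductions = $25.34 + $361.76 + $98.01 + $107.81 + $28.50 + $0.00 = $621.42
Net pay = $3654.18 − $621.42 = $3032.76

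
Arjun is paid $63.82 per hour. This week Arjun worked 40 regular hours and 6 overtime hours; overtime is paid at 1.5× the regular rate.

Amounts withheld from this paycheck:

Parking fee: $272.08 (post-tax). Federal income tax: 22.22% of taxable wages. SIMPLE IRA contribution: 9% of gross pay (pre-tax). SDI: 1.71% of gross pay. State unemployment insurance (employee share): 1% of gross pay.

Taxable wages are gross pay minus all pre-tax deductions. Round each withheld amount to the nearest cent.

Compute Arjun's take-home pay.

Regular pay: 40 × $63.82 = $2,552.80
Overtime pay: 6 × $63.82 × 1.5 = $574.38
Gross pay = $2,552.80 + $574.38 = $3,127.18
SIMPLE IRA contribution: $3,127.18 × 0.09 = $281.45
Taxable wages = $3,127.18 − $281.45 = $2,845.73
Federal income tax: $2,845.73 × 0.2222 = $632.32
State unemployment insurance (employee share): $3,127.18 × 0.01 = $31.27
SDI: $3,127.18 × 0.0171 = $53.47
Parking fee: $272.08
Total deductions = $281.45 + $632.32 + $31.27 + $53.47 + $272.08 = $1,270.59
Net pay = $3,127.18 − $1,270.59 = $1,856.59

$1,856.59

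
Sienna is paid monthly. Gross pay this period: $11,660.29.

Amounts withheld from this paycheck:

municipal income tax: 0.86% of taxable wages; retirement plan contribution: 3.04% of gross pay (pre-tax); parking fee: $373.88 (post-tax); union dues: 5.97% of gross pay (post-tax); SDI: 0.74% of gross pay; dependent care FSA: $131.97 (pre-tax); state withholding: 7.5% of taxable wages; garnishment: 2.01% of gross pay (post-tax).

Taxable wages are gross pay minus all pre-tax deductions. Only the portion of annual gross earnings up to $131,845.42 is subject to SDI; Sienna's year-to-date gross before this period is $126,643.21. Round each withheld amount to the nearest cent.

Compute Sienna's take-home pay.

$8,896.84

Dependent care FSA: $131.97
Retirement plan contribution: $11,660.29 × 0.0304 = $354.47
Pre-tax total = $131.97 + $354.47 = $486.44
Taxable wages = $11,660.29 − $486.44 = $11,173.85
Municipal income tax: $11,173.85 × 0.0086 = $96.10
State withholding: $11,173.85 × 0.075 = $838.04
SDI: only $131,845.42 − $126,643.21 = $5,202.21 of this check is subject → $5,202.21 × 0.0074 = $38.50
Union dues: $11,660.29 × 0.0597 = $696.12
Garnishment: $11,660.29 × 0.0201 = $234.37
Parking fee: $373.88
Total deductions = $131.97 + $354.47 + $96.10 + $838.04 + $38.50 + $696.12 + $234.37 + $373.88 = $2,763.45
Net pay = $11,660.29 − $2,763.45 = $8,896.84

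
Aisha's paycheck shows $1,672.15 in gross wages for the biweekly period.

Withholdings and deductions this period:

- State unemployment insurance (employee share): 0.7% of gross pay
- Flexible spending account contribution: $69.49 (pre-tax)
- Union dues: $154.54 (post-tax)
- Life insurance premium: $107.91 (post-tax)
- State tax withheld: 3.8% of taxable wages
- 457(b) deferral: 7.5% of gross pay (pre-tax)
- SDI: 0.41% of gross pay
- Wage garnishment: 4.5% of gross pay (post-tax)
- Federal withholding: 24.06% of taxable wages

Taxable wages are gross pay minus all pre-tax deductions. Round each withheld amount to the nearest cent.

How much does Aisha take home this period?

$709.41

Flexible spending account contribution: $69.49
457(b) deferral: $1,672.15 × 0.075 = $125.41
Pre-tax total = $69.49 + $125.41 = $194.90
Taxable wages = $1,672.15 − $194.90 = $1,477.25
State tax withheld: $1,477.25 × 0.038 = $56.14
Federal withholding: $1,477.25 × 0.2406 = $355.43
State unemployment insurance (employee share): $1,672.15 × 0.007 = $11.71
SDI: $1,672.15 × 0.0041 = $6.86
Union dues: $154.54
Wage garnishment: $1,672.15 × 0.045 = $75.25
Life insurance premium: $107.91
Total deductions = $69.49 + $125.41 + $56.14 + $355.43 + $11.71 + $6.86 + $154.54 + $75.25 + $107.91 = $962.74
Net pay = $1,672.15 − $962.74 = $709.41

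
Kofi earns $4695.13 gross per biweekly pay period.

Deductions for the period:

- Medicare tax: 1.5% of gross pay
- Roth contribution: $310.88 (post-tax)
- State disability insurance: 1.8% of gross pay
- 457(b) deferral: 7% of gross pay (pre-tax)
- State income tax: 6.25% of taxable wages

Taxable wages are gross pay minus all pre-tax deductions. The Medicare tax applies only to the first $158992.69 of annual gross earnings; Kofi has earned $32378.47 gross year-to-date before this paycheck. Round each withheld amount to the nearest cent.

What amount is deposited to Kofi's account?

$3627.75

457(b) deferral: $4695.13 × 0.07 = $328.66
Taxable wages = $4695.13 − $328.66 = $4366.47
State income tax: $4366.47 × 0.0625 = $272.90
State disability insurance: $4695.13 × 0.018 = $84.51
Medicare tax: cap not yet reached, full $4695.13 is subject → $4695.13 × 0.015 = $70.43
Roth contribution: $310.88
Total deductions = $328.66 + $272.90 + $84.51 + $70.43 + $310.88 = $1067.38
Net pay = $4695.13 − $1067.38 = $3627.75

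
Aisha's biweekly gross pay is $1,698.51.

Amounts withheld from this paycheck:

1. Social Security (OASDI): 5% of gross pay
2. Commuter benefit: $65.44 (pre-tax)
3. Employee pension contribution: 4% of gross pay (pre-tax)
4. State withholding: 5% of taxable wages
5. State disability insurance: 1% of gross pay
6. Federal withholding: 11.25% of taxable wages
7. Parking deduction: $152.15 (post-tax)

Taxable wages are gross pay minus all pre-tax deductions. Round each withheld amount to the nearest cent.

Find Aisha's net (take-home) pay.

Employee pension contribution: $1,698.51 × 0.04 = $67.94
Commuter benefit: $65.44
Pre-tax total = $67.94 + $65.44 = $133.38
Taxable wages = $1,698.51 − $133.38 = $1,565.13
Federal withholding: $1,565.13 × 0.1125 = $176.08
State withholding: $1,565.13 × 0.05 = $78.26
Social Security (OASDI): $1,698.51 × 0.05 = $84.93
State disability insurance: $1,698.51 × 0.01 = $16.99
Parking deduction: $152.15
Total deductions = $67.94 + $65.44 + $176.08 + $78.26 + $84.93 + $16.99 + $152.15 = $641.79
Net pay = $1,698.51 − $641.79 = $1,056.72

$1,056.72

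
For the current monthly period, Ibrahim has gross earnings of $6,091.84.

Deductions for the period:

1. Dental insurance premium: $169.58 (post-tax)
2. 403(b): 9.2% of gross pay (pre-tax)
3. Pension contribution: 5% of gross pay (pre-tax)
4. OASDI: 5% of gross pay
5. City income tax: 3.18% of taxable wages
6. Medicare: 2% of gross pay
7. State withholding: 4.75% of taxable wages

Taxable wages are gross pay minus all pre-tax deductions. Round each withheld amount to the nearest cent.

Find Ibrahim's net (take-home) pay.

$4,216.31

403(b): $6,091.84 × 0.092 = $560.45
Pension contribution: $6,091.84 × 0.05 = $304.59
Pre-tax total = $560.45 + $304.59 = $865.04
Taxable wages = $6,091.84 − $865.04 = $5,226.80
City income tax: $5,226.80 × 0.0318 = $166.21
State withholding: $5,226.80 × 0.0475 = $248.27
Medicare: $6,091.84 × 0.02 = $121.84
OASDI: $6,091.84 × 0.05 = $304.59
Dental insurance premium: $169.58
Total deductions = $560.45 + $304.59 + $166.21 + $248.27 + $121.84 + $304.59 + $169.58 = $1,875.53
Net pay = $6,091.84 − $1,875.53 = $4,216.31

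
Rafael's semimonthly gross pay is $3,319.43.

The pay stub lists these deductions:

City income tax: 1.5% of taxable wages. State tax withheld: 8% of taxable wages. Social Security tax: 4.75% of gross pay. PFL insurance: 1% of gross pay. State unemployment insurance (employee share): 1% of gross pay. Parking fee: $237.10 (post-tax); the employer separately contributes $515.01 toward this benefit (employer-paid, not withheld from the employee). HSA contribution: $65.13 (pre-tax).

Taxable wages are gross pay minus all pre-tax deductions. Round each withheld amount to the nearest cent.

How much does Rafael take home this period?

HSA contribution: $65.13
Taxable wages = $3,319.43 − $65.13 = $3,254.30
City income tax: $3,254.30 × 0.015 = $48.81
State tax withheld: $3,254.30 × 0.08 = $260.34
State unemployment insurance (employee share): $3,319.43 × 0.01 = $33.19
PFL insurance: $3,319.43 × 0.01 = $33.19
Social Security tax: $3,319.43 × 0.0475 = $157.67
Parking fee: $237.10
(Employer's $515.01 toward parking fee is not withheld from the employee.)
Total deductions = $65.13 + $48.81 + $260.34 + $33.19 + $33.19 + $157.67 + $237.10 = $835.43
Net pay = $3,319.43 − $835.43 = $2,484.00

$2,484.00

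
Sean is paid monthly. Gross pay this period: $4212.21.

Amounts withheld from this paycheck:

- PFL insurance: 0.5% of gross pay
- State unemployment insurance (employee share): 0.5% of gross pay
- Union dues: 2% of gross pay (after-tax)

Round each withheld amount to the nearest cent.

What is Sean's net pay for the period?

State unemployment insurance (employee share): $4212.21 × 0.005 = $21.06
PFL insurance: $4212.21 × 0.005 = $21.06
Union dues: $4212.21 × 0.02 = $84.24
Total deductions = $21.06 + $21.06 + $84.24 = $126.36
Net pay = $4212.21 − $126.36 = $4085.85

$4085.85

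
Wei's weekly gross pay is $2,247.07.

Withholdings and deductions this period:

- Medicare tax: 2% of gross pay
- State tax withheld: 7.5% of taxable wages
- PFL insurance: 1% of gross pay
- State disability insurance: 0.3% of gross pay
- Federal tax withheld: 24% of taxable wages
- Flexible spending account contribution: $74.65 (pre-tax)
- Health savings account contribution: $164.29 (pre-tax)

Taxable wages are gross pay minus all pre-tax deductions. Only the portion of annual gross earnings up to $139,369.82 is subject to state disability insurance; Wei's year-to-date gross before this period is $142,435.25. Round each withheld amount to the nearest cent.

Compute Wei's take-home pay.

Health savings account contribution: $164.29
Flexible spending account contribution: $74.65
Pre-tax total = $164.29 + $74.65 = $238.94
Taxable wages = $2,247.07 − $238.94 = $2,008.13
State tax withheld: $2,008.13 × 0.075 = $150.61
Federal tax withheld: $2,008.13 × 0.24 = $481.95
PFL insurance: $2,247.07 × 0.01 = $22.47
Medicare tax: $2,247.07 × 0.02 = $44.94
State disability insurance: annual cap $139,369.82 already reached (YTD $142,435.25), so $0.00
Total deductions = $164.29 + $74.65 + $150.61 + $481.95 + $22.47 + $44.94 + $0.00 = $938.91
Net pay = $2,247.07 − $938.91 = $1,308.16

$1,308.16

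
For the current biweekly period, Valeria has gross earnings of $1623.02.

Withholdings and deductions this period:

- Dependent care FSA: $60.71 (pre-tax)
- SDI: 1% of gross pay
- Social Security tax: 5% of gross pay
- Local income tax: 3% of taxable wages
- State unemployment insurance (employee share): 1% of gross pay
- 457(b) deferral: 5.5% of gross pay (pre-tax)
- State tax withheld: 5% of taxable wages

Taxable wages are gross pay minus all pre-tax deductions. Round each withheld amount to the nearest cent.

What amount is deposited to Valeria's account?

$1241.59

457(b) deferral: $1623.02 × 0.055 = $89.27
Dependent care FSA: $60.71
Pre-tax total = $89.27 + $60.71 = $149.98
Taxable wages = $1623.02 − $149.98 = $1473.04
State tax withheld: $1473.04 × 0.05 = $73.65
Local income tax: $1473.04 × 0.03 = $44.19
State unemployment insurance (employee share): $1623.02 × 0.01 = $16.23
SDI: $1623.02 × 0.01 = $16.23
Social Security tax: $1623.02 × 0.05 = $81.15
Total deductions = $89.27 + $60.71 + $73.65 + $44.19 + $16.23 + $16.23 + $81.15 = $381.43
Net pay = $1623.02 − $381.43 = $1241.59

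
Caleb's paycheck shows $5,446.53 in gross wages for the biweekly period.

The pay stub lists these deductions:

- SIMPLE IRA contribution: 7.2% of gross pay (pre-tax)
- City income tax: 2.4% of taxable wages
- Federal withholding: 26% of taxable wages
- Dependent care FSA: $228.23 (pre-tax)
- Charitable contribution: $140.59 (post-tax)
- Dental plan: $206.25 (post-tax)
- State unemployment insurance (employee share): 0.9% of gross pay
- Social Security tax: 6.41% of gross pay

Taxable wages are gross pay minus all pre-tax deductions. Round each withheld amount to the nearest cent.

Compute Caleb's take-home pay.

Dependent care FSA: $228.23
SIMPLE IRA contribution: $5,446.53 × 0.072 = $392.15
Pre-tax total = $228.23 + $392.15 = $620.38
Taxable wages = $5,446.53 − $620.38 = $4,826.15
Federal withholding: $4,826.15 × 0.26 = $1,254.80
City income tax: $4,826.15 × 0.024 = $115.83
State unemployment insurance (employee share): $5,446.53 × 0.009 = $49.02
Social Security tax: $5,446.53 × 0.0641 = $349.12
Dental plan: $206.25
Charitable contribution: $140.59
Total deductions = $228.23 + $392.15 + $1,254.80 + $115.83 + $49.02 + $349.12 + $206.25 + $140.59 = $2,735.99
Net pay = $5,446.53 − $2,735.99 = $2,710.54

$2,710.54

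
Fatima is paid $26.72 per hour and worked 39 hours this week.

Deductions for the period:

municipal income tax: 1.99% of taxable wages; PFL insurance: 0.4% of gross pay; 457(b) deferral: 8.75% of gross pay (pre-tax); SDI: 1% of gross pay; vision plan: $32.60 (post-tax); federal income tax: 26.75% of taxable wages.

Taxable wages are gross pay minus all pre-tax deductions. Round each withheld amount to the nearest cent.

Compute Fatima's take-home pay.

Gross pay: 39 × $26.72 = $1042.08
457(b) deferral: $1042.08 × 0.0875 = $91.18
Taxable wages = $1042.08 − $91.18 = $950.90
Municipal income tax: $950.90 × 0.0199 = $18.92
Federal income tax: $950.90 × 0.2675 = $254.37
SDI: $1042.08 × 0.01 = $10.42
PFL insurance: $1042.08 × 0.004 = $4.17
Vision plan: $32.60
Total deductions = $91.18 + $18.92 + $254.37 + $10.42 + $4.17 + $32.60 = $411.66
Net pay = $1042.08 − $411.66 = $630.42

$630.42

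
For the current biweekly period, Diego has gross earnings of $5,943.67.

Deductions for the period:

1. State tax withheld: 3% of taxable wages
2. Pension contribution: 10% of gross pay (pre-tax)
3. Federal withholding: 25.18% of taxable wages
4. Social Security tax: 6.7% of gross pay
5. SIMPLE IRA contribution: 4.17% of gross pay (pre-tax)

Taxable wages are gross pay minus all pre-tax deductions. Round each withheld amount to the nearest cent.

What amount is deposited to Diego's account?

SIMPLE IRA contribution: $5,943.67 × 0.0417 = $247.85
Pension contribution: $5,943.67 × 0.1 = $594.37
Pre-tax total = $247.85 + $594.37 = $842.22
Taxable wages = $5,943.67 − $842.22 = $5,101.45
State tax withheld: $5,101.45 × 0.03 = $153.04
Federal withholding: $5,101.45 × 0.2518 = $1,284.55
Social Security tax: $5,943.67 × 0.067 = $398.23
Total deductions = $247.85 + $594.37 + $153.04 + $1,284.55 + $398.23 = $2,678.04
Net pay = $5,943.67 − $2,678.04 = $3,265.63

$3,265.63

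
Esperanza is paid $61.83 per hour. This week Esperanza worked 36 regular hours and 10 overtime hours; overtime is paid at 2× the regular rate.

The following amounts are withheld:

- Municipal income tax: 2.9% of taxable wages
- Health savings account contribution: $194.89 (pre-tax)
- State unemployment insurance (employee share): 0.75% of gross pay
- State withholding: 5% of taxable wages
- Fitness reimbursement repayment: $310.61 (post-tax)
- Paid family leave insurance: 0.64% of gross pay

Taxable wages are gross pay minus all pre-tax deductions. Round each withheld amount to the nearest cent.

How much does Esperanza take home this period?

$2650.71

Regular pay: 36 × $61.83 = $2225.88
Overtime pay: 10 × $61.83 × 2 = $1236.60
Gross pay = $2225.88 + $1236.60 = $3462.48
Health savings account contribution: $194.89
Taxable wages = $3462.48 − $194.89 = $3267.59
State withholding: $3267.59 × 0.05 = $163.38
Municipal income tax: $3267.59 × 0.029 = $94.76
Paid family leave insurance: $3462.48 × 0.0064 = $22.16
State unemployment insurance (employee share): $3462.48 × 0.0075 = $25.97
Fitness reimbursement repayment: $310.61
Total deductions = $194.89 + $163.38 + $94.76 + $22.16 + $25.97 + $310.61 = $811.77
Net pay = $3462.48 − $811.77 = $2650.71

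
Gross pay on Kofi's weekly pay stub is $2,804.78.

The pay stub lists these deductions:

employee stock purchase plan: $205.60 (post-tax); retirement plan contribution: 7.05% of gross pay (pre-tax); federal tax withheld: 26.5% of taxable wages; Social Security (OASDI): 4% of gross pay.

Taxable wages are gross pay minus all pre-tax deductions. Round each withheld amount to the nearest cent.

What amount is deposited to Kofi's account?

Retirement plan contribution: $2,804.78 × 0.0705 = $197.74
Taxable wages = $2,804.78 − $197.74 = $2,607.04
Federal tax withheld: $2,607.04 × 0.265 = $690.87
Social Security (OASDI): $2,804.78 × 0.04 = $112.19
Employee stock purchase plan: $205.60
Total deductions = $197.74 + $690.87 + $112.19 + $205.60 = $1,206.40
Net pay = $2,804.78 − $1,206.40 = $1,598.38

$1,598.38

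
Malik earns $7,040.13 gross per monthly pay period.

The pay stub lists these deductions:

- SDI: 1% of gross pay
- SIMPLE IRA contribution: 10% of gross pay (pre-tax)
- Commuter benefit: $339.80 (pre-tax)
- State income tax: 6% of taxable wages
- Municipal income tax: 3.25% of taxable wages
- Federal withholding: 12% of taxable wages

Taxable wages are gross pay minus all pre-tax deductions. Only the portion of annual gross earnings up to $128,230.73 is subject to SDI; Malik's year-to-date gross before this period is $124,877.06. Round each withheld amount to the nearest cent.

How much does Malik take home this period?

SIMPLE IRA contribution: $7,040.13 × 0.1 = $704.01
Commuter benefit: $339.80
Pre-tax total = $704.01 + $339.80 = $1,043.81
Taxable wages = $7,040.13 − $1,043.81 = $5,996.32
Municipal income tax: $5,996.32 × 0.0325 = $194.88
Federal withholding: $5,996.32 × 0.12 = $719.56
State income tax: $5,996.32 × 0.06 = $359.78
SDI: only $128,230.73 − $124,877.06 = $3,353.67 of this check is subject → $3,353.67 × 0.01 = $33.54
Total deductions = $704.01 + $339.80 + $194.88 + $719.56 + $359.78 + $33.54 = $2,351.57
Net pay = $7,040.13 − $2,351.57 = $4,688.56

$4,688.56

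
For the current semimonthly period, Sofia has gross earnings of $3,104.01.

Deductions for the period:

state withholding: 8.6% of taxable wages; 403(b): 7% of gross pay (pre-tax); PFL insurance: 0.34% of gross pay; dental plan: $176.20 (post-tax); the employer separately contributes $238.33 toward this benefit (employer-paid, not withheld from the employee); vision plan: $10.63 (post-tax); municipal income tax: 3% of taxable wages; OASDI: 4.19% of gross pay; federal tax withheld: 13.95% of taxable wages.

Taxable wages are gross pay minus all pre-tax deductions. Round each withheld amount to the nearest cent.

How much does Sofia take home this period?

403(b): $3,104.01 × 0.07 = $217.28
Taxable wages = $3,104.01 − $217.28 = $2,886.73
Municipal income tax: $2,886.73 × 0.03 = $86.60
Federal tax withheld: $2,886.73 × 0.1395 = $402.70
State withholding: $2,886.73 × 0.086 = $248.26
PFL insurance: $3,104.01 × 0.0034 = $10.55
OASDI: $3,104.01 × 0.0419 = $130.06
Dental plan: $176.20
Vision plan: $10.63
(Employer's $238.33 toward dental plan is not withheld from the employee.)
Total deductions = $217.28 + $86.60 + $402.70 + $248.26 + $10.55 + $130.06 + $176.20 + $10.63 = $1,282.28
Net pay = $3,104.01 − $1,282.28 = $1,821.73

$1,821.73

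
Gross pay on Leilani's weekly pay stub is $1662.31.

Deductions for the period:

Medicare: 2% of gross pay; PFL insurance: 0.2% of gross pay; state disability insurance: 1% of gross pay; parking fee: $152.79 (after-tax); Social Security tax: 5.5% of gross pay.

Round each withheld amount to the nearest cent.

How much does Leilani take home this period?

State disability insurance: $1662.31 × 0.01 = $16.62
Medicare: $1662.31 × 0.02 = $33.25
Social Security tax: $1662.31 × 0.055 = $91.43
PFL insurance: $1662.31 × 0.002 = $3.32
Parking fee: $152.79
Total deductions = $16.62 + $33.25 + $91.43 + $3.32 + $152.79 = $297.41
Net pay = $1662.31 − $297.41 = $1364.90

$1364.90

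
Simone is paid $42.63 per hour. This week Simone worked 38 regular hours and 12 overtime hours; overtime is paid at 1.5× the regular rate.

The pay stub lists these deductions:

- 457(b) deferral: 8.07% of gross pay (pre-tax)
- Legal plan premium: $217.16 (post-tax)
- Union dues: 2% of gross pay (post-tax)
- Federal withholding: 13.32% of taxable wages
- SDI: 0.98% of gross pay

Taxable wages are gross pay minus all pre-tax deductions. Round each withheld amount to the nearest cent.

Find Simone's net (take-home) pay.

Regular pay: 38 × $42.63 = $1,619.94
Overtime pay: 12 × $42.63 × 1.5 = $767.34
Gross pay = $1,619.94 + $767.34 = $2,387.28
457(b) deferral: $2,387.28 × 0.0807 = $192.65
Taxable wages = $2,387.28 − $192.65 = $2,194.63
Federal withholding: $2,194.63 × 0.1332 = $292.32
SDI: $2,387.28 × 0.0098 = $23.40
Legal plan premium: $217.16
Union dues: $2,387.28 × 0.02 = $47.75
Total deductions = $192.65 + $292.32 + $23.40 + $217.16 + $47.75 = $773.28
Net pay = $2,387.28 − $773.28 = $1,614.00

$1,614.00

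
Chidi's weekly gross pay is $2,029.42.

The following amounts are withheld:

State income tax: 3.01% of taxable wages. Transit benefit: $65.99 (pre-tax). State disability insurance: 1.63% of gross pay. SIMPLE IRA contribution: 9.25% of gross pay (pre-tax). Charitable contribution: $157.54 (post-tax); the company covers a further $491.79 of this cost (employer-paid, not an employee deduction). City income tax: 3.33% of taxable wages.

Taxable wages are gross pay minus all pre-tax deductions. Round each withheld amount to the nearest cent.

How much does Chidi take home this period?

$1,472.51

SIMPLE IRA contribution: $2,029.42 × 0.0925 = $187.72
Transit benefit: $65.99
Pre-tax total = $187.72 + $65.99 = $253.71
Taxable wages = $2,029.42 − $253.71 = $1,775.71
State income tax: $1,775.71 × 0.0301 = $53.45
City income tax: $1,775.71 × 0.0333 = $59.13
State disability insurance: $2,029.42 × 0.0163 = $33.08
Charitable contribution: $157.54
(Employer's $491.79 toward charitable contribution is not withheld from the employee.)
Total deductions = $187.72 + $65.99 + $53.45 + $59.13 + $33.08 + $157.54 = $556.91
Net pay = $2,029.42 − $556.91 = $1,472.51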